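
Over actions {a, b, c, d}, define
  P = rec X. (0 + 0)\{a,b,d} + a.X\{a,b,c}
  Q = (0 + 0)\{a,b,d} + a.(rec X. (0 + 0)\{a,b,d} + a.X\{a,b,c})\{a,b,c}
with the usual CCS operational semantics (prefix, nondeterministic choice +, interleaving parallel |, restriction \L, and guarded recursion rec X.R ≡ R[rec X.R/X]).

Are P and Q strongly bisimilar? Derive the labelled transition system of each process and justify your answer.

bisimilar

LTS(P): 2 reachable states
  m0 = rec X. (0 + 0)\{a,b,d} + a.X\{a,b,c} has moves -a-> m1
  m1 = (rec X. (0 + 0)\{a,b,d} + a.X\{a,b,c})\{a,b,c} has moves stopped
LTS(Q): 2 reachable states
  n0 = (0 + 0)\{a,b,d} + a.(rec X. (0 + 0)\{a,b,d} + a.X\{a,b,c})\{a,b,c} has moves -a-> n1
  n1 = (rec X. (0 + 0)\{a,b,d} + a.X\{a,b,c})\{a,b,c} has moves stopped
Bisimilarity quotient blocks:
  B0 = {m0, n0}
  B1 = {m1, n1}
m0 ∈ B0, n0 ∈ B0 → same block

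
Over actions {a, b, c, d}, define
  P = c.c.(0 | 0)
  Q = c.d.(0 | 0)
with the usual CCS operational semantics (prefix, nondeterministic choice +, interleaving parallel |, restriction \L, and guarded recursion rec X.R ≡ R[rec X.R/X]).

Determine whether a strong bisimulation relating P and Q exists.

Reachable graph of P (3 states):
  m0 = c.c.(0 | 0) → ··c··> m1
  m1 = c.(0 | 0) → ··c··> m2
  m2 = 0 | 0 → stopped
Reachable graph of Q (3 states):
  n0 = c.d.(0 | 0) → ··c··> n1
  n1 = d.(0 | 0) → ··d··> n2
  n2 = 0 | 0 → stopped
Partition-refinement fixed point:
  B0 = {m0}
  B1 = {m1}
  B2 = {m2, n2}
  B3 = {n0}
  B4 = {n1}
m0 ∈ B0, n0 ∈ B3 → different blocks

P ≁ Q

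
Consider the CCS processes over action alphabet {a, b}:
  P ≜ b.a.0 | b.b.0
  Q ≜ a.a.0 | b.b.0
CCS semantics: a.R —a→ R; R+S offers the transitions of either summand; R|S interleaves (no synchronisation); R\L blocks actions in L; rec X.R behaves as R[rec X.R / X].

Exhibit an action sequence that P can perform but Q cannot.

bbb

LTS(P): 9 reachable states
  p0 = b.a.0 | b.b.0 ⊢ —b→ p1, —b→ p2
  p1 = a.0 | b.b.0 ⊢ —a→ p3, —b→ p4
  p2 = b.a.0 | b.0 ⊢ —b→ p4, —b→ p5
  p3 = 0 | b.b.0 ⊢ —b→ p6
  p4 = a.0 | b.0 ⊢ —a→ p6, —b→ p7
  p5 = b.a.0 | 0 ⊢ —b→ p7
  p6 = 0 | b.0 ⊢ —b→ p8
  p7 = a.0 | 0 ⊢ —a→ p8
  p8 = 0 | 0 ⊢ stopped
LTS(Q): 9 reachable states
  q0 = a.a.0 | b.b.0 ⊢ —a→ q1, —b→ q2
  q1 = a.0 | b.b.0 ⊢ —a→ q3, —b→ q4
  q2 = a.a.0 | b.0 ⊢ —a→ q4, —b→ q5
  q3 = 0 | b.b.0 ⊢ —b→ q6
  q4 = a.0 | b.0 ⊢ —a→ q6, —b→ q7
  q5 = a.a.0 | 0 ⊢ —a→ q7
  q6 = 0 | b.0 ⊢ —b→ q8
  q7 = a.0 | 0 ⊢ —a→ q8
  q8 = 0 | 0 ⊢ stopped
Run σ = ⟨bbb⟩ on P: start {p0}
  step 1 (b): {p1, p2}
  step 2 (b): {p4, p5}
  step 3 (b): {p7}
  — P admits the full trace.
Run σ = ⟨bbb⟩ on Q: start {q0}
  step 1 (b): {q2}
  step 2 (b): {q5}
  step 3 (b): ∅  — Q cannot continue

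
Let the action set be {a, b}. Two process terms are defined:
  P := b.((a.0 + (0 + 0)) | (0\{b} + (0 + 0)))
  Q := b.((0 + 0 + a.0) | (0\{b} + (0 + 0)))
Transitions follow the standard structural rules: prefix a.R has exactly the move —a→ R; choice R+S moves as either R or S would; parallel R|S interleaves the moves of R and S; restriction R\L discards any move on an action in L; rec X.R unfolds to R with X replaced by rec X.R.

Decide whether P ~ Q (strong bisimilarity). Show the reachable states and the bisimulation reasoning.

P ~ Q

LTS(P): 3 reachable states
  s0 = b.((a.0 + (0 + 0)) | (0\{b} + (0 + 0))) has moves ··b··> s1
  s1 = (a.0 + (0 + 0)) | (0\{b} + (0 + 0)) has moves ··a··> s2
  s2 = 0 | (0\{b} + (0 + 0)) has moves ·
LTS(Q): 3 reachable states
  t0 = b.((0 + 0 + a.0) | (0\{b} + (0 + 0))) has moves ··b··> t1
  t1 = (0 + 0 + a.0) | (0\{b} + (0 + 0)) has moves ··a··> t2
  t2 = 0 | (0\{b} + (0 + 0)) has moves ·
Coarsest stable partition (strong bisimilarity classes):
  B0 = {s0, t0}
  B1 = {s1, t1}
  B2 = {s2, t2}
s0 ∈ B0, t0 ∈ B0 → same block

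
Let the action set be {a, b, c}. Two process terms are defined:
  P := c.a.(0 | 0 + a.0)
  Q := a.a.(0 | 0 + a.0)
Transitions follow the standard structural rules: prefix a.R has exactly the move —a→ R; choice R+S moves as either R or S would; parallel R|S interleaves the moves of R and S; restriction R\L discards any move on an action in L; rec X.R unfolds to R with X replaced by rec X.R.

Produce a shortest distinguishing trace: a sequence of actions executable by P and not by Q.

c

Reachable graph of P (4 states):
  p0 = c.a.(0 | 0 + a.0) | —c→ p1
  p1 = a.(0 | 0 + a.0) | —a→ p2
  p2 = 0 | 0 + a.0 | —a→ p3
  p3 = 0 | stopped
Reachable graph of Q (4 states):
  q0 = a.a.(0 | 0 + a.0) | —a→ q1
  q1 = a.(0 | 0 + a.0) | —a→ q2
  q2 = 0 | 0 + a.0 | —a→ q3
  q3 = 0 | stopped
Run σ = ⟨c⟩ on P: start {p0}
  after c @ step 1: {p1}
  P completes σ.
Run σ = ⟨c⟩ on Q: start {q0}
  after c @ step 1: ∅  — Q cannot continue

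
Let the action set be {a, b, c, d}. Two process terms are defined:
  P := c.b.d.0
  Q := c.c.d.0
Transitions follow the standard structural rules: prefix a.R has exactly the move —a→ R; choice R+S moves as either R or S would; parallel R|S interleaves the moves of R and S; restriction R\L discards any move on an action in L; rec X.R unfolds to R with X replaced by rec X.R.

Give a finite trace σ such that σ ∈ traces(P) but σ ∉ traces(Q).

cb

LTS(P): 4 reachable states
  p0 = c.b.d.0 → --c--▸ p1
  p1 = b.d.0 → --b--▸ p2
  p2 = d.0 → --d--▸ p3
  p3 = 0 → ·
LTS(Q): 4 reachable states
  q0 = c.c.d.0 → --c--▸ q1
  q1 = c.d.0 → --c--▸ q2
  q2 = d.0 → --d--▸ q3
  q3 = 0 → ·
Executing cb from P (initial set {p0}):
  [1] c ⇒ {p1}
  [2] b ⇒ {p2}
  — P admits the full trace.
Executing cb from Q (initial set {q0}):
  [1] c ⇒ {q1}
  [2] b ⇒ no successor for Q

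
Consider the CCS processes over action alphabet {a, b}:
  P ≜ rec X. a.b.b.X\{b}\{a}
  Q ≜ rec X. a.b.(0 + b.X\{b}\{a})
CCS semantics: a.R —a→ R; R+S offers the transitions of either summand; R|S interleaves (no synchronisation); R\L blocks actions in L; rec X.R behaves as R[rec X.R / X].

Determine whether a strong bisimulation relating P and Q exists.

LTS(P): 4 reachable states
  m0 = rec X. a.b.b.X\{b}\{a} ⊢ -a-> m1
  m1 = b.b.(rec X. a.b.b.X\{b}\{a})\{b}\{a} ⊢ -b-> m2
  m2 = b.(rec X. a.b.b.X\{b}\{a})\{b}\{a} ⊢ -b-> m3
  m3 = (rec X. a.b.b.X\{b}\{a})\{b}\{a} ⊢ stopped
LTS(Q): 4 reachable states
  n0 = rec X. a.b.(0 + b.X\{b}\{a}) ⊢ -a-> n1
  n1 = b.(0 + b.(rec X. a.b.(0 + b.X\{b}\{a}))\{b}\{a}) ⊢ -b-> n2
  n2 = 0 + b.(rec X. a.b.(0 + b.X\{b}\{a}))\{b}\{a} ⊢ -b-> n3
  n3 = (rec X. a.b.(0 + b.X\{b}\{a}))\{b}\{a} ⊢ stopped
Coarsest stable partition (strong bisimilarity classes):
  B0 = {m0, n0}
  B1 = {m1, n1}
  B2 = {m2, n2}
  B3 = {m3, n3}
m0 ∈ B0, n0 ∈ B0 → same block

P ~ Q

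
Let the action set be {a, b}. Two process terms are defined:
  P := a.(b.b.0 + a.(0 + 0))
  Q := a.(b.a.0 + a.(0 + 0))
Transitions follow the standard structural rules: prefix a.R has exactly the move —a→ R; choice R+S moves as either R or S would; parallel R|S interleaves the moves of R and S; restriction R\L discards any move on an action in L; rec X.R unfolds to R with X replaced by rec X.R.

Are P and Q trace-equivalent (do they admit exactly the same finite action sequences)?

traces(P) ≠ traces(Q) — witness ⟨abb⟩

P's transition system — 5 states:
  s0 = a.(b.b.0 + a.(0 + 0)) → -a-> s1
  s1 = b.b.0 + a.(0 + 0) → -a-> s2, -b-> s3
  s2 = 0 + 0 → (no moves)
  s3 = b.0 → -b-> s4
  s4 = 0 → (no moves)
Q's transition system — 5 states:
  t0 = a.(b.a.0 + a.(0 + 0)) → -a-> t1
  t1 = b.a.0 + a.(0 + 0) → -a-> t2, -b-> t3
  t2 = 0 + 0 → (no moves)
  t3 = a.0 → -a-> t4
  t4 = 0 → (no moves)
Executing abb from P (initial set {s0}):
  step 1 (a): {s1}
  step 2 (b): {s3}
  step 3 (b): {s4}
  — P admits the full trace.
Executing abb from Q (initial set {t0}):
  step 1 (a): {t1}
  step 2 (b): {t3}
  step 3 (b): ∅ (Q stuck)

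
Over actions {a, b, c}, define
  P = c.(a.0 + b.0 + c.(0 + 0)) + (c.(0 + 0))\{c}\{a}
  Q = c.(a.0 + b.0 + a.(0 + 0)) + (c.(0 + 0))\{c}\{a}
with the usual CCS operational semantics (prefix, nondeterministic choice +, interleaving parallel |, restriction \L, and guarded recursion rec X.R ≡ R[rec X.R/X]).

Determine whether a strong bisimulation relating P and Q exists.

P ≁ Q

P's transition system — 4 states:
  u0 = c.(a.0 + b.0 + c.(0 + 0)) + (c.(0 + 0))\{c}\{a} :: --c--▸ u1
  u1 = a.0 + b.0 + c.(0 + 0) :: --a--▸ u2, --b--▸ u2, --c--▸ u3
  u2 = 0 :: stopped
  u3 = 0 + 0 :: stopped
Q's transition system — 4 states:
  v0 = c.(a.0 + b.0 + a.(0 + 0)) + (c.(0 + 0))\{c}\{a} :: --c--▸ v1
  v1 = a.0 + b.0 + a.(0 + 0) :: --a--▸ v2, --a--▸ v3, --b--▸ v2
  v2 = 0 :: stopped
  v3 = 0 + 0 :: stopped
Coarsest stable partition (strong bisimilarity classes):
  B0 = {u0}
  B1 = {u1}
  B2 = {u2, u3, v2, v3}
  B3 = {v0}
  B4 = {v1}
u0 ∈ B0, v0 ∈ B3 → different blocks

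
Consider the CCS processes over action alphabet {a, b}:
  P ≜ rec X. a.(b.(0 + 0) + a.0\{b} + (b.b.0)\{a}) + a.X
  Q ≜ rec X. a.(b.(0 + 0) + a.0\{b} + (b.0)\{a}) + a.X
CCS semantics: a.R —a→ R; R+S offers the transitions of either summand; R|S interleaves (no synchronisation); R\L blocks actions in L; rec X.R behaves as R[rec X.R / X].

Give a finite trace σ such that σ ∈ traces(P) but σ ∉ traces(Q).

LTS(P): 6 reachable states
  s0 = rec X. a.(b.(0 + 0) + a.0\{b} + (b.b.0)\{a}) + a.X → —a→ s0, —a→ s1
  s1 = b.(0 + 0) + a.0\{b} + (b.b.0)\{a} → —a→ s2, —b→ s3, —b→ s4
  s2 = 0\{b} → ∅
  s3 = (b.0)\{a} → —b→ s5
  s4 = 0 + 0 → ∅
  s5 = 0\{a} → ∅
LTS(Q): 5 reachable states
  t0 = rec X. a.(b.(0 + 0) + a.0\{b} + (b.0)\{a}) + a.X → —a→ t0, —a→ t1
  t1 = b.(0 + 0) + a.0\{b} + (b.0)\{a} → —a→ t2, —b→ t3, —b→ t4
  t2 = 0\{b} → ∅
  t3 = 0 + 0 → ∅
  t4 = 0\{a} → ∅
Executing abb from P (initial set {s0}):
  step 1 (a): {s0, s1}
  step 2 (b): {s3, s4}
  step 3 (b): {s5}
  — P admits the full trace.
Executing abb from Q (initial set {t0}):
  step 1 (a): {t0, t1}
  step 2 (b): {t3, t4}
  step 3 (b): ∅ (Q stuck)

abb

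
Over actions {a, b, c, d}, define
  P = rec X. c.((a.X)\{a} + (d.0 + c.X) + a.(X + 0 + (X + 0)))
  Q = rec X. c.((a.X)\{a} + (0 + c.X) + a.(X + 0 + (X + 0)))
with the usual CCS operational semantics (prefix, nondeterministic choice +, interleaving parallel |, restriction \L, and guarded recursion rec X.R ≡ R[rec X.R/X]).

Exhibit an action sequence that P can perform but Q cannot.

P's transition system — 4 states:
  p0 = rec X. c.((a.X)\{a} + (d.0 + c.X) + a.(X + 0 + (X + 0))) | =c=> p1
  p1 = (a.(rec X. c.((a.X)\{a} + (d.0 + c.X) + a.(X + 0 + (X + 0)))))\{a} + (d.0 + c.(rec X. c.((a.X)\{a} + (d.0 + c.X) + a.(X + 0 + (X + 0))))) + a.((rec X. c.((a.X)\{a} + (d.0 + c.X) + a.(X + 0 + (X + 0)))) + 0 + ((rec X. c.((a.X)\{a} + (d.0 + c.X) + a.(X + 0 + (X + 0)))) + 0)) | =a=> p2, =c=> p0, =d=> p3
  p2 = (rec X. c.((a.X)\{a} + (d.0 + c.X) + a.(X + 0 + (X + 0)))) + 0 + ((rec X. c.((a.X)\{a} + (d.0 + c.X) + a.(X + 0 + (X + 0)))) + 0) | =c=> p1
  p3 = 0 | deadlocked
Q's transition system — 3 states:
  q0 = rec X. c.((a.X)\{a} + (0 + c.X) + a.(X + 0 + (X + 0))) | =c=> q1
  q1 = (a.(rec X. c.((a.X)\{a} + (0 + c.X) + a.(X + 0 + (X + 0)))))\{a} + (0 + c.(rec X. c.((a.X)\{a} + (0 + c.X) + a.(X + 0 + (X + 0))))) + a.((rec X. c.((a.X)\{a} + (0 + c.X) + a.(X + 0 + (X + 0)))) + 0 + ((rec X. c.((a.X)\{a} + (0 + c.X) + a.(X + 0 + (X + 0)))) + 0)) | =a=> q2, =c=> q0
  q2 = (rec X. c.((a.X)\{a} + (0 + c.X) + a.(X + 0 + (X + 0)))) + 0 + ((rec X. c.((a.X)\{a} + (0 + c.X) + a.(X + 0 + (X + 0)))) + 0) | =c=> q1
Trace ⟨cd⟩ through P, begin at {p0}:
  [1] c ⇒ {p1}
  [2] d ⇒ {p3}
  ✓ P
Trace ⟨cd⟩ through Q, begin at {q0}:
  [1] c ⇒ {q1}
  [2] d ⇒ ∅ (Q stuck)

cd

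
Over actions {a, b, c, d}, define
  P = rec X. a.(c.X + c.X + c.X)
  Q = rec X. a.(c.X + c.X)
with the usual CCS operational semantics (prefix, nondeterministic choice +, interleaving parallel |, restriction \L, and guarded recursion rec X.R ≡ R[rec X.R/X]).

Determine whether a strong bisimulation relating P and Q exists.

Reachable graph of P (2 states):
  s0 = rec X. a.(c.X + c.X + c.X) has moves -a-> s1
  s1 = c.(rec X. a.(c.X + c.X + c.X)) + c.(rec X. a.(c.X + c.X + c.X)) + c.(rec X. a.(c.X + c.X + c.X)) has moves -c-> s0
Reachable graph of Q (2 states):
  t0 = rec X. a.(c.X + c.X) has moves -a-> t1
  t1 = c.(rec X. a.(c.X + c.X)) + c.(rec X. a.(c.X + c.X)) has moves -c-> t0
Coarsest stable partition (strong bisimilarity classes):
  B0 = {s0, t0}
  B1 = {s1, t1}
s0 ∈ B0, t0 ∈ B0 → same block

YES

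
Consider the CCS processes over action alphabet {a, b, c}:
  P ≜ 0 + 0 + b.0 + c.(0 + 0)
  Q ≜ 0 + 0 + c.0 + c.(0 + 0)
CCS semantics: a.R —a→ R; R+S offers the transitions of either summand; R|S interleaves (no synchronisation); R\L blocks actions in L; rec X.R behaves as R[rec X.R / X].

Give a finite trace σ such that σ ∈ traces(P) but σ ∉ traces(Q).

P's transition system — 3 states:
  m0 = 0 + 0 + b.0 + c.(0 + 0) | --b--▸ m1, --c--▸ m2
  m1 = 0 | stopped
  m2 = 0 + 0 | stopped
Q's transition system — 3 states:
  n0 = 0 + 0 + c.0 + c.(0 + 0) | --c--▸ n1, --c--▸ n2
  n1 = 0 | stopped
  n2 = 0 + 0 | stopped
Trace ⟨b⟩ through P, begin at {m0}:
  step 1 (b): {m1}
  — P admits the full trace.
Trace ⟨b⟩ through Q, begin at {n0}:
  step 1 (b): no successor for Q

b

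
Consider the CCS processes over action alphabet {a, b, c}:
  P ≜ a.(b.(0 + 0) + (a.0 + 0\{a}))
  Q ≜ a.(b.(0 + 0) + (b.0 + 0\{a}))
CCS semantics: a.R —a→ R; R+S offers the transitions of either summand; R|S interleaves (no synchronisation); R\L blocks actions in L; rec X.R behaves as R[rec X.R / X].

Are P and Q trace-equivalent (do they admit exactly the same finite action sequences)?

traces(P) ≠ traces(Q) — witness ⟨aa⟩

Reachable graph of P (4 states):
  p0 = a.(b.(0 + 0) + (a.0 + 0\{a})) → --a--▸ p1
  p1 = b.(0 + 0) + (a.0 + 0\{a}) → --a--▸ p2, --b--▸ p3
  p2 = 0 → ∅
  p3 = 0 + 0 → ∅
Reachable graph of Q (4 states):
  q0 = a.(b.(0 + 0) + (b.0 + 0\{a})) → --a--▸ q1
  q1 = b.(0 + 0) + (b.0 + 0\{a}) → --b--▸ q2, --b--▸ q3
  q2 = 0 → ∅
  q3 = 0 + 0 → ∅
Run σ = ⟨aa⟩ on P: start {p0}
  [1] a ⇒ {p1}
  [2] a ⇒ {p2}
  — P admits the full trace.
Run σ = ⟨aa⟩ on Q: start {q0}
  [1] a ⇒ {q1}
  [2] a ⇒ no successor for Q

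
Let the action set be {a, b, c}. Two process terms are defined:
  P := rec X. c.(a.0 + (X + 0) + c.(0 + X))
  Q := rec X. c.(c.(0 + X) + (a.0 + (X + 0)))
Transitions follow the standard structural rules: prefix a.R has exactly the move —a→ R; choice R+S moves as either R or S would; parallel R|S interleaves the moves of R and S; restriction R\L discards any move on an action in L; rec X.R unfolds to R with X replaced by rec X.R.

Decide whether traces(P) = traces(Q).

LTS(P): 4 reachable states
  m0 = rec X. c.(a.0 + (X + 0) + c.(0 + X)) has moves -c-> m1
  m1 = a.0 + ((rec X. c.(a.0 + (X + 0) + c.(0 + X))) + 0) + c.(0 + (rec X. c.(a.0 + (X + 0) + c.(0 + X)))) has moves -a-> m2, -c-> m1, -c-> m3
  m2 = 0 has moves deadlocked
  m3 = 0 + (rec X. c.(a.0 + (X + 0) + c.(0 + X))) has moves -c-> m1
LTS(Q): 4 reachable states
  n0 = rec X. c.(c.(0 + X) + (a.0 + (X + 0))) has moves -c-> n1
  n1 = c.(0 + (rec X. c.(c.(0 + X) + (a.0 + (X + 0))))) + (a.0 + ((rec X. c.(c.(0 + X) + (a.0 + (X + 0)))) + 0)) has moves -a-> n2, -c-> n1, -c-> n3
  n2 = 0 has moves deadlocked
  n3 = 0 + (rec X. c.(c.(0 + X) + (a.0 + (X + 0)))) has moves -c-> n1
Bisimilarity quotient blocks:
  B0 = {m0, m3, n0, n3}
  B1 = {m1, n1}
  B2 = {m2, n2}
m0 ∈ B0, n0 ∈ B0 → same block
Bisimilar ⇒ trace-equivalent.

YES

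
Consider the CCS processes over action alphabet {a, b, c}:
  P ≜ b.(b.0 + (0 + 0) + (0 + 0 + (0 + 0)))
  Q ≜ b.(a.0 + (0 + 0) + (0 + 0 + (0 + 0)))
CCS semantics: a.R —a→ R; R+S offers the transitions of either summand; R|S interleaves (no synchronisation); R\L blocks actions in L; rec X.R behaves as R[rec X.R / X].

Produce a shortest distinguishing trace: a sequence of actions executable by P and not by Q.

Reachable graph of P (3 states):
  m0 = b.(b.0 + (0 + 0) + (0 + 0 + (0 + 0))) | -b-> m1
  m1 = b.0 + (0 + 0) + (0 + 0 + (0 + 0)) | -b-> m2
  m2 = 0 | (no moves)
Reachable graph of Q (3 states):
  n0 = b.(a.0 + (0 + 0) + (0 + 0 + (0 + 0))) | -b-> n1
  n1 = a.0 + (0 + 0) + (0 + 0 + (0 + 0)) | -a-> n2
  n2 = 0 | (no moves)
Run σ = ⟨bb⟩ on P: start {m0}
  step 1 (b): {m1}
  step 2 (b): {m2}
  ✓ P
Run σ = ⟨bb⟩ on Q: start {n0}
  step 1 (b): {n1}
  step 2 (b): no successor for Q

bb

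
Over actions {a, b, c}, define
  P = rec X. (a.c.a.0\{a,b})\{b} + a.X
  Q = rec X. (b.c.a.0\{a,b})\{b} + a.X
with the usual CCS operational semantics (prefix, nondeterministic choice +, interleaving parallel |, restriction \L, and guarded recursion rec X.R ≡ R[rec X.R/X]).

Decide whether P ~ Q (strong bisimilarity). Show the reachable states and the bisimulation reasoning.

P ≁ Q

Reachable graph of P (4 states):
  s0 = rec X. (a.c.a.0\{a,b})\{b} + a.X has moves =a=> s0, =a=> s1
  s1 = (c.a.0\{a,b})\{b} has moves =c=> s2
  s2 = (a.0\{a,b})\{b} has moves =a=> s3
  s3 = 0\{a,b}\{b} has moves ∅
Reachable graph of Q (1 states):
  t0 = rec X. (b.c.a.0\{a,b})\{b} + a.X has moves =a=> t0
Coarsest stable partition (strong bisimilarity classes):
  B0 = {s0}
  B1 = {s1}
  B2 = {s2}
  B3 = {s3}
  B4 = {t0}
s0 ∈ B0, t0 ∈ B4 → different blocks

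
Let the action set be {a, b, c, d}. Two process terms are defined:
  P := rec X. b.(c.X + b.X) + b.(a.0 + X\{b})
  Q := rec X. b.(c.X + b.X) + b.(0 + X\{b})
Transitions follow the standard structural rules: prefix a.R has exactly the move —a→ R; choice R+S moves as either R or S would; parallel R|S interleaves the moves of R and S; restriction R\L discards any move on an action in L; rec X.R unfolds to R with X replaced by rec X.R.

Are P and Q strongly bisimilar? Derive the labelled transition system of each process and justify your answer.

P's transition system — 4 states:
  u0 = rec X. b.(c.X + b.X) + b.(a.0 + X\{b}) → -b-> u1, -b-> u2
  u1 = a.0 + (rec X. b.(c.X + b.X) + b.(a.0 + X\{b}))\{b} → -a-> u3
  u2 = c.(rec X. b.(c.X + b.X) + b.(a.0 + X\{b})) + b.(rec X. b.(c.X + b.X) + b.(a.0 + X\{b})) → -b-> u0, -c-> u0
  u3 = 0 → (no moves)
Q's transition system — 3 states:
  v0 = rec X. b.(c.X + b.X) + b.(0 + X\{b}) → -b-> v1, -b-> v2
  v1 = 0 + (rec X. b.(c.X + b.X) + b.(0 + X\{b}))\{b} → (no moves)
  v2 = c.(rec X. b.(c.X + b.X) + b.(0 + X\{b})) + b.(rec X. b.(c.X + b.X) + b.(0 + X\{b})) → -b-> v0, -c-> v0
Coarsest stable partition (strong bisimilarity classes):
  B0 = {u0}
  B1 = {u2}
  B2 = {u1}
  B3 = {u3, v1}
  B4 = {v0}
  B5 = {v2}
u0 ∈ B0, v0 ∈ B4 → different blocks

not bisimilar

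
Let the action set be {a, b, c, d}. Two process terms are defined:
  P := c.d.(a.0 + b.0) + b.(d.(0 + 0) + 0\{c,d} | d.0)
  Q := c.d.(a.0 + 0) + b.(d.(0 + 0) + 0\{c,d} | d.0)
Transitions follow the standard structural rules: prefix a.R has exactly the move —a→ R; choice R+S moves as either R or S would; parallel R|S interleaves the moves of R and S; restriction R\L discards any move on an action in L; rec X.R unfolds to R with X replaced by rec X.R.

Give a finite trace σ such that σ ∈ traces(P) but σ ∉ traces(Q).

cdb

LTS(P): 7 reachable states
  s0 = c.d.(a.0 + b.0) + b.(d.(0 + 0) + 0\{c,d} | d.0) → =b=> s1, =c=> s2
  s1 = d.(0 + 0) + 0\{c,d} | d.0 → =d=> s3, =d=> s4
  s2 = d.(a.0 + b.0) → =d=> s5
  s3 = 0 + 0 → ·
  s4 = 0\{c,d} | 0 → ·
  s5 = a.0 + b.0 → =a=> s6, =b=> s6
  s6 = 0 → ·
LTS(Q): 7 reachable states
  t0 = c.d.(a.0 + 0) + b.(d.(0 + 0) + 0\{c,d} | d.0) → =b=> t1, =c=> t2
  t1 = d.(0 + 0) + 0\{c,d} | d.0 → =d=> t3, =d=> t4
  t2 = d.(a.0 + 0) → =d=> t5
  t3 = 0 + 0 → ·
  t4 = 0\{c,d} | 0 → ·
  t5 = a.0 + 0 → =a=> t6
  t6 = 0 → ·
Run σ = ⟨cdb⟩ on P: start {s0}
  step 1 (c): {s2}
  step 2 (d): {s5}
  step 3 (b): {s6}
  — P admits the full trace.
Run σ = ⟨cdb⟩ on Q: start {t0}
  step 1 (c): {t2}
  step 2 (d): {t5}
  step 3 (b): ∅  — Q cannot continue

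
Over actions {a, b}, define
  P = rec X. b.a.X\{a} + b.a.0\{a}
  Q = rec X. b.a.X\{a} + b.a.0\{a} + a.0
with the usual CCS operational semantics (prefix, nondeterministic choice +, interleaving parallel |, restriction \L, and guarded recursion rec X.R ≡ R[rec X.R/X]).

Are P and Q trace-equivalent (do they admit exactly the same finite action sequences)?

traces(P) ≠ traces(Q) — witness ⟨a⟩

Reachable graph of P (7 states):
  p0 = rec X. b.a.X\{a} + b.a.0\{a} → --b--▸ p1, --b--▸ p2
  p1 = a.(rec X. b.a.X\{a} + b.a.0\{a})\{a} → --a--▸ p3
  p2 = a.0\{a} → --a--▸ p4
  p3 = (rec X. b.a.X\{a} + b.a.0\{a})\{a} → --b--▸ p5, --b--▸ p6
  p4 = 0\{a} → ∅
  p5 = (a.(rec X. b.a.X\{a} + b.a.0\{a})\{a})\{a} → ∅
  p6 = (a.0\{a})\{a} → ∅
Reachable graph of Q (8 states):
  q0 = rec X. b.a.X\{a} + b.a.0\{a} + a.0 → --a--▸ q1, --b--▸ q2, --b--▸ q3
  q1 = 0 → ∅
  q2 = a.(rec X. b.a.X\{a} + b.a.0\{a} + a.0)\{a} → --a--▸ q4
  q3 = a.0\{a} → --a--▸ q5
  q4 = (rec X. b.a.X\{a} + b.a.0\{a} + a.0)\{a} → --b--▸ q6, --b--▸ q7
  q5 = 0\{a} → ∅
  q6 = (a.(rec X. b.a.X\{a} + b.a.0\{a} + a.0)\{a})\{a} → ∅
  q7 = (a.0\{a})\{a} → ∅
Trace ⟨a⟩ through Q, begin at {q0}:
  step 1 (a): {q1}
  ✓ Q
Trace ⟨a⟩ through P, begin at {p0}:
  step 1 (a): ∅ (P stuck)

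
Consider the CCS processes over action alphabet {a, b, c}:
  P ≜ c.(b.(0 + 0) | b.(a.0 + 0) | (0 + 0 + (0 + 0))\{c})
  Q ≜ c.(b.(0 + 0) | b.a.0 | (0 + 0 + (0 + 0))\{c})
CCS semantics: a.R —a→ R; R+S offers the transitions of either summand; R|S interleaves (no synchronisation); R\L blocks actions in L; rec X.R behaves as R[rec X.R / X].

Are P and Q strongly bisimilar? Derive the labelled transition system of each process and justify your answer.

bisimilar

P's transition system — 7 states:
  s0 = c.(b.(0 + 0) | b.(a.0 + 0) | (0 + 0 + (0 + 0))\{c}) :: --c--▸ s1
  s1 = b.(0 + 0) | b.(a.0 + 0) | (0 + 0 + (0 + 0))\{c} :: --b--▸ s2, --b--▸ s3
  s2 = (0 + 0) | b.(a.0 + 0) | (0 + 0 + (0 + 0))\{c} :: --b--▸ s4
  s3 = b.(0 + 0) | (a.0 + 0) | (0 + 0 + (0 + 0))\{c} :: --a--▸ s5, --b--▸ s4
  s4 = (0 + 0) | (a.0 + 0) | (0 + 0 + (0 + 0))\{c} :: --a--▸ s6
  s5 = b.(0 + 0) | 0 | (0 + 0 + (0 + 0))\{c} :: --b--▸ s6
  s6 = (0 + 0) | 0 | (0 + 0 + (0 + 0))\{c} :: ∅
Q's transition system — 7 states:
  t0 = c.(b.(0 + 0) | b.a.0 | (0 + 0 + (0 + 0))\{c}) :: --c--▸ t1
  t1 = b.(0 + 0) | b.a.0 | (0 + 0 + (0 + 0))\{c} :: --b--▸ t2, --b--▸ t3
  t2 = (0 + 0) | b.a.0 | (0 + 0 + (0 + 0))\{c} :: --b--▸ t4
  t3 = b.(0 + 0) | a.0 | (0 + 0 + (0 + 0))\{c} :: --a--▸ t5, --b--▸ t4
  t4 = (0 + 0) | a.0 | (0 + 0 + (0 + 0))\{c} :: --a--▸ t6
  t5 = b.(0 + 0) | 0 | (0 + 0 + (0 + 0))\{c} :: --b--▸ t6
  t6 = (0 + 0) | 0 | (0 + 0 + (0 + 0))\{c} :: ∅
Coarsest stable partition (strong bisimilarity classes):
  B0 = {s0, t0}
  B1 = {s1, t1}
  B2 = {s2, t2}
  B3 = {s4, t4}
  B4 = {s6, t6}
  B5 = {s3, t3}
  B6 = {s5, t5}
s0 ∈ B0, t0 ∈ B0 → same block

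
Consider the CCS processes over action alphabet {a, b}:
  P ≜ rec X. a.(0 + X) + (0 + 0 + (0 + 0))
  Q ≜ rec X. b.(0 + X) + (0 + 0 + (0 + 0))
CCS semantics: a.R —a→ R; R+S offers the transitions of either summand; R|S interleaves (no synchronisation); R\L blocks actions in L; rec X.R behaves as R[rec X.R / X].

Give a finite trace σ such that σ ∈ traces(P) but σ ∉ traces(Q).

P's transition system — 2 states:
  p0 = rec X. a.(0 + X) + (0 + 0 + (0 + 0)) ⊢ -a-> p1
  p1 = 0 + (rec X. a.(0 + X) + (0 + 0 + (0 + 0))) ⊢ -a-> p1
Q's transition system — 2 states:
  q0 = rec X. b.(0 + X) + (0 + 0 + (0 + 0)) ⊢ -b-> q1
  q1 = 0 + (rec X. b.(0 + X) + (0 + 0 + (0 + 0))) ⊢ -b-> q1
Run σ = ⟨a⟩ on P: start {p0}
  [1] a ⇒ {p1}
  — P admits the full trace.
Run σ = ⟨a⟩ on Q: start {q0}
  [1] a ⇒ no successor for Q

a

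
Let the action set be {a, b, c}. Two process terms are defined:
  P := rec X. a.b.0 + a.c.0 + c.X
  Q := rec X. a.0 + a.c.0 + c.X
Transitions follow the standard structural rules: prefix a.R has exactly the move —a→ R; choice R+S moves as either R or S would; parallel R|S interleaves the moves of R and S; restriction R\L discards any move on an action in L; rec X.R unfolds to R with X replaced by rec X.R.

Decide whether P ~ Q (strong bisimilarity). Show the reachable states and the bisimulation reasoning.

Reachable graph of P (4 states):
  s0 = rec X. a.b.0 + a.c.0 + c.X → —a→ s1, —a→ s2, —c→ s0
  s1 = b.0 → —b→ s3
  s2 = c.0 → —c→ s3
  s3 = 0 → stopped
Reachable graph of Q (3 states):
  t0 = rec X. a.0 + a.c.0 + c.X → —a→ t1, —a→ t2, —c→ t0
  t1 = 0 → stopped
  t2 = c.0 → —c→ t1
Coarsest stable partition (strong bisimilarity classes):
  B0 = {s0}
  B1 = {s1}
  B2 = {s3, t1}
  B3 = {s2, t2}
  B4 = {t0}
s0 ∈ B0, t0 ∈ B4 → different blocks

not bisimilar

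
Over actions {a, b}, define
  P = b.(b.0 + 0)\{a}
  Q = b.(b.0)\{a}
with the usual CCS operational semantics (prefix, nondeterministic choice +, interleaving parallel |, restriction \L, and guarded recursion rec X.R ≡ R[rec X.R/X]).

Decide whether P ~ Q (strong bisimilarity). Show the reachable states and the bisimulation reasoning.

LTS(P): 3 reachable states
  u0 = b.(b.0 + 0)\{a} → --b--▸ u1
  u1 = (b.0 + 0)\{a} → --b--▸ u2
  u2 = 0\{a} → (no moves)
LTS(Q): 3 reachable states
  v0 = b.(b.0)\{a} → --b--▸ v1
  v1 = (b.0)\{a} → --b--▸ v2
  v2 = 0\{a} → (no moves)
Bisimilarity quotient blocks:
  B0 = {u0, v0}
  B1 = {u1, v1}
  B2 = {u2, v2}
u0 ∈ B0, v0 ∈ B0 → same block

P ~ Q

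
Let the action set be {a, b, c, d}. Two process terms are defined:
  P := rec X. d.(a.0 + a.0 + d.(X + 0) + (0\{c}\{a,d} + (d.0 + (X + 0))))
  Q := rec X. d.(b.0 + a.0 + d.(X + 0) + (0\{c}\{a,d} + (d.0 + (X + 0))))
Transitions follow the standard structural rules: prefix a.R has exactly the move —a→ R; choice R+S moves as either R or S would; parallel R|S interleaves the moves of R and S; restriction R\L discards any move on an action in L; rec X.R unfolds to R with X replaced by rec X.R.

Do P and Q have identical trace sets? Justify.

LTS(P): 4 reachable states
  s0 = rec X. d.(a.0 + a.0 + d.(X + 0) + (0\{c}\{a,d} + (d.0 + (X + 0)))) | -d-> s1
  s1 = a.0 + a.0 + d.((rec X. d.(a.0 + a.0 + d.(X + 0) + (0\{c}\{a,d} + (d.0 + (X + 0))))) + 0) + (0\{c}\{a,d} + (d.0 + ((rec X. d.(a.0 + a.0 + d.(X + 0) + (0\{c}\{a,d} + (d.0 + (X + 0))))) + 0))) | -a-> s2, -d-> s1, -d-> s2, -d-> s3
  s2 = 0 | ∅
  s3 = (rec X. d.(a.0 + a.0 + d.(X + 0) + (0\{c}\{a,d} + (d.0 + (X + 0))))) + 0 | -d-> s1
LTS(Q): 4 reachable states
  t0 = rec X. d.(b.0 + a.0 + d.(X + 0) + (0\{c}\{a,d} + (d.0 + (X + 0)))) | -d-> t1
  t1 = b.0 + a.0 + d.((rec X. d.(b.0 + a.0 + d.(X + 0) + (0\{c}\{a,d} + (d.0 + (X + 0))))) + 0) + (0\{c}\{a,d} + (d.0 + ((rec X. d.(b.0 + a.0 + d.(X + 0) + (0\{c}\{a,d} + (d.0 + (X + 0))))) + 0))) | -a-> t2, -b-> t2, -d-> t1, -d-> t2, -d-> t3
  t2 = 0 | ∅
  t3 = (rec X. d.(b.0 + a.0 + d.(X + 0) + (0\{c}\{a,d} + (d.0 + (X + 0))))) + 0 | -d-> t1
Executing db from Q (initial set {t0}):
  after d @ step 1: {t1}
  after b @ step 2: {t2}
  ✓ Q
Executing db from P (initial set {s0}):
  after d @ step 1: {s1}
  after b @ step 2: ∅ (P stuck)

trace-distinct — witness ⟨db⟩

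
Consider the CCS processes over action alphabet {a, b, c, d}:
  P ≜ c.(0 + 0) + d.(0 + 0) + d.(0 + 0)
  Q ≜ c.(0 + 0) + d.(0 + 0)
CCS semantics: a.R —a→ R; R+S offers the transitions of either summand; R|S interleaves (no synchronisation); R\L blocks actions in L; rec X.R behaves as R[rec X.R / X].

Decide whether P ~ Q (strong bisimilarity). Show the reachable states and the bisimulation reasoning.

bisimilar

Reachable graph of P (2 states):
  u0 = c.(0 + 0) + d.(0 + 0) + d.(0 + 0) ⊢ ··c··> u1, ··d··> u1
  u1 = 0 + 0 ⊢ deadlocked
Reachable graph of Q (2 states):
  v0 = c.(0 + 0) + d.(0 + 0) ⊢ ··c··> v1, ··d··> v1
  v1 = 0 + 0 ⊢ deadlocked
Partition-refinement fixed point:
  B0 = {u0, v0}
  B1 = {u1, v1}
u0 ∈ B0, v0 ∈ B0 → same block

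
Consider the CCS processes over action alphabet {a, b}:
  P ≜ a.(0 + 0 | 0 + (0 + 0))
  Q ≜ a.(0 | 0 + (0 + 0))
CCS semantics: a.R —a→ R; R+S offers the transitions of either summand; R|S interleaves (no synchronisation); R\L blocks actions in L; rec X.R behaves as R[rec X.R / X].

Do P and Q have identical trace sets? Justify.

trace-equivalent

LTS(P): 2 reachable states
  u0 = a.(0 + 0 | 0 + (0 + 0)) ⊢ —a→ u1
  u1 = 0 + 0 | 0 + (0 + 0) ⊢ (no moves)
LTS(Q): 2 reachable states
  v0 = a.(0 | 0 + (0 + 0)) ⊢ —a→ v1
  v1 = 0 | 0 + (0 + 0) ⊢ (no moves)
Bisimilarity quotient blocks:
  B0 = {u0, v0}
  B1 = {u1, v1}
u0 ∈ B0, v0 ∈ B0 → same block
Bisimilar ⇒ trace-equivalent.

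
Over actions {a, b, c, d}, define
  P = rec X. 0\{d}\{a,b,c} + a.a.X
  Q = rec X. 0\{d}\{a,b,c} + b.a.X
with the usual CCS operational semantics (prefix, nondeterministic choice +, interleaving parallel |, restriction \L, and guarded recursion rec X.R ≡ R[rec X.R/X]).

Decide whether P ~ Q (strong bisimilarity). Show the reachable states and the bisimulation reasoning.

LTS(P): 2 reachable states
  u0 = rec X. 0\{d}\{a,b,c} + a.a.X ⊢ =a=> u1
  u1 = a.(rec X. 0\{d}\{a,b,c} + a.a.X) ⊢ =a=> u0
LTS(Q): 2 reachable states
  v0 = rec X. 0\{d}\{a,b,c} + b.a.X ⊢ =b=> v1
  v1 = a.(rec X. 0\{d}\{a,b,c} + b.a.X) ⊢ =a=> v0
Coarsest stable partition (strong bisimilarity classes):
  B0 = {u0, u1}
  B1 = {v0}
  B2 = {v1}
u0 ∈ B0, v0 ∈ B1 → different blocks

NO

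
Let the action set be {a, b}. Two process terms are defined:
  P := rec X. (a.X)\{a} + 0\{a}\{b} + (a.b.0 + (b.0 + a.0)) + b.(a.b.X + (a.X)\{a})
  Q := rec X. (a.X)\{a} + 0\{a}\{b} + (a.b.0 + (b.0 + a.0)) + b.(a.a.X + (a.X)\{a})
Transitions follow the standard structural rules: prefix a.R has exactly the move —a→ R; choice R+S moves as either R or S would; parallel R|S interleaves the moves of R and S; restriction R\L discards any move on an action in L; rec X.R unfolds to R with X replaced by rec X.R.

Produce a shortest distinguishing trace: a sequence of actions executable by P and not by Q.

bab

P's transition system — 5 states:
  s0 = rec X. (a.X)\{a} + 0\{a}\{b} + (a.b.0 + (b.0 + a.0)) + b.(a.b.X + (a.X)\{a}) → ··a··> s1, ··a··> s2, ··b··> s1, ··b··> s3
  s1 = 0 → (no moves)
  s2 = b.0 → ··b··> s1
  s3 = a.b.(rec X. (a.X)\{a} + 0\{a}\{b} + (a.b.0 + (b.0 + a.0)) + b.(a.b.X + (a.X)\{a})) + (a.(rec X. (a.X)\{a} + 0\{a}\{b} + (a.b.0 + (b.0 + a.0)) + b.(a.b.X + (a.X)\{a})))\{a} → ··a··> s4
  s4 = b.(rec X. (a.X)\{a} + 0\{a}\{b} + (a.b.0 + (b.0 + a.0)) + b.(a.b.X + (a.X)\{a})) → ··b··> s0
Q's transition system — 5 states:
  t0 = rec X. (a.X)\{a} + 0\{a}\{b} + (a.b.0 + (b.0 + a.0)) + b.(a.a.X + (a.X)\{a}) → ··a··> t1, ··a··> t2, ··b··> t1, ··b··> t3
  t1 = 0 → (no moves)
  t2 = b.0 → ··b··> t1
  t3 = a.a.(rec X. (a.X)\{a} + 0\{a}\{b} + (a.b.0 + (b.0 + a.0)) + b.(a.a.X + (a.X)\{a})) + (a.(rec X. (a.X)\{a} + 0\{a}\{b} + (a.b.0 + (b.0 + a.0)) + b.(a.a.X + (a.X)\{a})))\{a} → ··a··> t4
  t4 = a.(rec X. (a.X)\{a} + 0\{a}\{b} + (a.b.0 + (b.0 + a.0)) + b.(a.a.X + (a.X)\{a})) → ··a··> t0
Run σ = ⟨bab⟩ on P: start {s0}
  step 1 (b): {s1, s3}
  step 2 (a): {s4}
  step 3 (b): {s0}
  P completes σ.
Run σ = ⟨bab⟩ on Q: start {t0}
  step 1 (b): {t1, t3}
  step 2 (a): {t4}
  step 3 (b): ∅ (Q stuck)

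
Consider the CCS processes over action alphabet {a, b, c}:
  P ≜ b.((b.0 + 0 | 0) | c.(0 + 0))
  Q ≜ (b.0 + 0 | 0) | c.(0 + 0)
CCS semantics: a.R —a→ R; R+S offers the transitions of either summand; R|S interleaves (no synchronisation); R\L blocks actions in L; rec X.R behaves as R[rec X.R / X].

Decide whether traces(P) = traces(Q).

traces(P) ≠ traces(Q) — witness ⟨bb⟩

P's transition system — 5 states:
  p0 = b.((b.0 + 0 | 0) | c.(0 + 0)) :: =b=> p1
  p1 = (b.0 + 0 | 0) | c.(0 + 0) :: =b=> p2, =c=> p3
  p2 = 0 | c.(0 + 0) :: =c=> p4
  p3 = (b.0 + 0 | 0) | (0 + 0) :: =b=> p4
  p4 = 0 | (0 + 0) :: ·
Q's transition system — 4 states:
  q0 = (b.0 + 0 | 0) | c.(0 + 0) :: =b=> q1, =c=> q2
  q1 = 0 | c.(0 + 0) :: =c=> q3
  q2 = (b.0 + 0 | 0) | (0 + 0) :: =b=> q3
  q3 = 0 | (0 + 0) :: ·
Executing bb from P (initial set {p0}):
  after b @ step 1: {p1}
  after b @ step 2: {p2}
  P completes σ.
Executing bb from Q (initial set {q0}):
  after b @ step 1: {q1}
  after b @ step 2: ∅ (Q stuck)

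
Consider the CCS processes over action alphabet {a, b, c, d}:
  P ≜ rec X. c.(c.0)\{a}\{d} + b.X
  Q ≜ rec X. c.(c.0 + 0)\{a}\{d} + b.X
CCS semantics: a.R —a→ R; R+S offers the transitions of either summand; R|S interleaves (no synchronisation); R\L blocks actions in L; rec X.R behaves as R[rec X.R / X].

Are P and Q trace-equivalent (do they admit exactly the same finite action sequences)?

P's transition system — 3 states:
  u0 = rec X. c.(c.0)\{a}\{d} + b.X has moves =b=> u0, =c=> u1
  u1 = (c.0)\{a}\{d} has moves =c=> u2
  u2 = 0\{a}\{d} has moves (no moves)
Q's transition system — 3 states:
  v0 = rec X. c.(c.0 + 0)\{a}\{d} + b.X has moves =b=> v0, =c=> v1
  v1 = (c.0 + 0)\{a}\{d} has moves =c=> v2
  v2 = 0\{a}\{d} has moves (no moves)
Coarsest stable partition (strong bisimilarity classes):
  B0 = {u0, v0}
  B1 = {u1, v1}
  B2 = {u2, v2}
u0 ∈ B0, v0 ∈ B0 → same block
Bisimilar ⇒ trace-equivalent.

trace-equivalent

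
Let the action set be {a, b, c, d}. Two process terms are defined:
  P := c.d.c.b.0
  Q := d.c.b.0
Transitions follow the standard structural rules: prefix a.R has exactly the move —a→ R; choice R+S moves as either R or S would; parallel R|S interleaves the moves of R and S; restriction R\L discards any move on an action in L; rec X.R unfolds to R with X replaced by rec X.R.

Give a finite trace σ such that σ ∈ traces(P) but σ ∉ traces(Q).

c

P's transition system — 5 states:
  p0 = c.d.c.b.0 → =c=> p1
  p1 = d.c.b.0 → =d=> p2
  p2 = c.b.0 → =c=> p3
  p3 = b.0 → =b=> p4
  p4 = 0 → ∅
Q's transition system — 4 states:
  q0 = d.c.b.0 → =d=> q1
  q1 = c.b.0 → =c=> q2
  q2 = b.0 → =b=> q3
  q3 = 0 → ∅
Trace ⟨c⟩ through P, begin at {p0}:
  after c @ step 1: {p1}
  P completes σ.
Trace ⟨c⟩ through Q, begin at {q0}:
  after c @ step 1: ∅ (Q stuck)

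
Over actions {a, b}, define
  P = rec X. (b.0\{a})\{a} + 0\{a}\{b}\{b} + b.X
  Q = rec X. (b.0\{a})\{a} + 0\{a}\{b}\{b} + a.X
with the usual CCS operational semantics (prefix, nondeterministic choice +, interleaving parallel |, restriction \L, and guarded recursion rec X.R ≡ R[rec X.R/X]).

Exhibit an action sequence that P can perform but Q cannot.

P's transition system — 2 states:
  u0 = rec X. (b.0\{a})\{a} + 0\{a}\{b}\{b} + b.X :: ··b··> u0, ··b··> u1
  u1 = 0\{a}\{a} :: ·
Q's transition system — 2 states:
  v0 = rec X. (b.0\{a})\{a} + 0\{a}\{b}\{b} + a.X :: ··a··> v0, ··b··> v1
  v1 = 0\{a}\{a} :: ·
Run σ = ⟨bb⟩ on P: start {u0}
  step 1 (b): {u0, u1}
  step 2 (b): {u0, u1}
  P completes σ.
Run σ = ⟨bb⟩ on Q: start {v0}
  step 1 (b): {v1}
  step 2 (b): no successor for Q

bb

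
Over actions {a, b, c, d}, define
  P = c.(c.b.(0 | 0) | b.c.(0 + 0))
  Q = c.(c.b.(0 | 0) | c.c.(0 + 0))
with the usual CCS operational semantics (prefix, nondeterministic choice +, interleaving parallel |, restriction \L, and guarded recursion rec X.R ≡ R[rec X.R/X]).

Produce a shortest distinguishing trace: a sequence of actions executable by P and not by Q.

LTS(P): 10 reachable states
  u0 = c.(c.b.(0 | 0) | b.c.(0 + 0)) → =c=> u1
  u1 = c.b.(0 | 0) | b.c.(0 + 0) → =b=> u2, =c=> u3
  u2 = c.b.(0 | 0) | c.(0 + 0) → =c=> u4, =c=> u5
  u3 = b.(0 | 0) | b.c.(0 + 0) → =b=> u4, =b=> u6
  u4 = b.(0 | 0) | c.(0 + 0) → =b=> u7, =c=> u8
  u5 = c.b.(0 | 0) | (0 + 0) → =c=> u8
  u6 = 0 | 0 | b.c.(0 + 0) → =b=> u7
  u7 = 0 | 0 | c.(0 + 0) → =c=> u9
  u8 = b.(0 | 0) | (0 + 0) → =b=> u9
  u9 = 0 | 0 | (0 + 0) → deadlocked
LTS(Q): 10 reachable states
  v0 = c.(c.b.(0 | 0) | c.c.(0 + 0)) → =c=> v1
  v1 = c.b.(0 | 0) | c.c.(0 + 0) → =c=> v2, =c=> v3
  v2 = b.(0 | 0) | c.c.(0 + 0) → =b=> v4, =c=> v5
  v3 = c.b.(0 | 0) | c.(0 + 0) → =c=> v5, =c=> v6
  v4 = 0 | 0 | c.c.(0 + 0) → =c=> v7
  v5 = b.(0 | 0) | c.(0 + 0) → =b=> v7, =c=> v8
  v6 = c.b.(0 | 0) | (0 + 0) → =c=> v8
  v7 = 0 | 0 | c.(0 + 0) → =c=> v9
  v8 = b.(0 | 0) | (0 + 0) → =b=> v9
  v9 = 0 | 0 | (0 + 0) → deadlocked
Run σ = ⟨cb⟩ on P: start {u0}
  [1] c ⇒ {u1}
  [2] b ⇒ {u2}
  — P admits the full trace.
Run σ = ⟨cb⟩ on Q: start {v0}
  [1] c ⇒ {v1}
  [2] b ⇒ ∅ (Q stuck)

cb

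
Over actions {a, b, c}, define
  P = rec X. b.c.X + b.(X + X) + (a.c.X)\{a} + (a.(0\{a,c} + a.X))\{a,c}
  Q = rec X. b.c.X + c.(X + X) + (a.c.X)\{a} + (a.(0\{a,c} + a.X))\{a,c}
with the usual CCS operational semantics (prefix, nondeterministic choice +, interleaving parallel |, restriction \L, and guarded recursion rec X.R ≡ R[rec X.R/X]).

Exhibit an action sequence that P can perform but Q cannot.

bb

P's transition system — 3 states:
  u0 = rec X. b.c.X + b.(X + X) + (a.c.X)\{a} + (a.(0\{a,c} + a.X))\{a,c} has moves —b→ u1, —b→ u2
  u1 = (rec X. b.c.X + b.(X + X) + (a.c.X)\{a} + (a.(0\{a,c} + a.X))\{a,c}) + (rec X. b.c.X + b.(X + X) + (a.c.X)\{a} + (a.(0\{a,c} + a.X))\{a,c}) has moves —b→ u1, —b→ u2
  u2 = c.(rec X. b.c.X + b.(X + X) + (a.c.X)\{a} + (a.(0\{a,c} + a.X))\{a,c}) has moves —c→ u0
Q's transition system — 3 states:
  v0 = rec X. b.c.X + c.(X + X) + (a.c.X)\{a} + (a.(0\{a,c} + a.X))\{a,c} has moves —b→ v1, —c→ v2
  v1 = c.(rec X. b.c.X + c.(X + X) + (a.c.X)\{a} + (a.(0\{a,c} + a.X))\{a,c}) has moves —c→ v0
  v2 = (rec X. b.c.X + c.(X + X) + (a.c.X)\{a} + (a.(0\{a,c} + a.X))\{a,c}) + (rec X. b.c.X + c.(X + X) + (a.c.X)\{a} + (a.(0\{a,c} + a.X))\{a,c}) has moves —b→ v1, —c→ v2
Run σ = ⟨bb⟩ on P: start {u0}
  step 1 (b): {u1, u2}
  step 2 (b): {u1, u2}
  — P admits the full trace.
Run σ = ⟨bb⟩ on Q: start {v0}
  step 1 (b): {v1}
  step 2 (b): no successor for Q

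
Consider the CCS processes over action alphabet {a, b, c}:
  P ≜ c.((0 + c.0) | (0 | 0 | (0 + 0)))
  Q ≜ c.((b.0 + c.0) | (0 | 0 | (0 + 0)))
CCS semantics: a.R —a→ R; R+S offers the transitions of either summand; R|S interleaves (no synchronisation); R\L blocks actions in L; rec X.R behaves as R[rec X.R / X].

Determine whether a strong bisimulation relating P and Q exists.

not bisimilar

Reachable graph of P (3 states):
  s0 = c.((0 + c.0) | (0 | 0 | (0 + 0))) :: =c=> s1
  s1 = (0 + c.0) | (0 | 0 | (0 + 0)) :: =c=> s2
  s2 = 0 | (0 | 0 | (0 + 0)) :: ·
Reachable graph of Q (3 states):
  t0 = c.((b.0 + c.0) | (0 | 0 | (0 + 0))) :: =c=> t1
  t1 = (b.0 + c.0) | (0 | 0 | (0 + 0)) :: =b=> t2, =c=> t2
  t2 = 0 | (0 | 0 | (0 + 0)) :: ·
Partition-refinement fixed point:
  B0 = {s0}
  B1 = {s1}
  B2 = {s2, t2}
  B3 = {t0}
  B4 = {t1}
s0 ∈ B0, t0 ∈ B3 → different blocks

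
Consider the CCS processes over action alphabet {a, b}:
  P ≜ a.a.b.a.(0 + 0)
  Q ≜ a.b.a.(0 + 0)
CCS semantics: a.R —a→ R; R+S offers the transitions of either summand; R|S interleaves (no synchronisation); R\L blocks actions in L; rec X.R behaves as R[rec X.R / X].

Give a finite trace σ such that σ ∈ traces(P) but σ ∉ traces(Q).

aa

Reachable graph of P (5 states):
  p0 = a.a.b.a.(0 + 0) has moves ··a··> p1
  p1 = a.b.a.(0 + 0) has moves ··a··> p2
  p2 = b.a.(0 + 0) has moves ··b··> p3
  p3 = a.(0 + 0) has moves ··a··> p4
  p4 = 0 + 0 has moves (no moves)
Reachable graph of Q (4 states):
  q0 = a.b.a.(0 + 0) has moves ··a··> q1
  q1 = b.a.(0 + 0) has moves ··b··> q2
  q2 = a.(0 + 0) has moves ··a··> q3
  q3 = 0 + 0 has moves (no moves)
Run σ = ⟨aa⟩ on P: start {p0}
  after a @ step 1: {p1}
  after a @ step 2: {p2}
  — P admits the full trace.
Run σ = ⟨aa⟩ on Q: start {q0}
  after a @ step 1: {q1}
  after a @ step 2: ∅ (Q stuck)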